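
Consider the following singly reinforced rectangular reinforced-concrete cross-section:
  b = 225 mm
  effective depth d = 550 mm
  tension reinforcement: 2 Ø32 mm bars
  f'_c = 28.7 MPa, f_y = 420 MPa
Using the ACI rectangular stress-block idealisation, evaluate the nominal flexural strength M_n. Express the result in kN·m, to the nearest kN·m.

M_n ≈ 330 kN·m

A_s = 2 × 804 = 1608 mm².
T = A_s f_y = 1608 × 420 = 675360 N = 675.36 kN.
From C = T: a = T/(0.85 f'_c b) = 675360/(0.85 × 28.7 × 225) = 123.04 mm.
M_n = T(d − a/2) = 675.36 kN × (550 − 61.52) mm = 329.90 kN·m.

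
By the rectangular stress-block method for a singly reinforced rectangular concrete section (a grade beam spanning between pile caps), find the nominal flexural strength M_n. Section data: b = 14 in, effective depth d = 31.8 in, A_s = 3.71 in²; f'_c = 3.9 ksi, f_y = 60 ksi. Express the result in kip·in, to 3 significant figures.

T = A_s f_y = 3.71 × 60 = 222.6 kips.
a = T/(0.85 f'_c b) = 222.6/(0.85 × 3.9 × 14) = 4.796 in.
M_n = T(d − a/2) = 222.6 × (31.8 − 2.398) = 6544.9 kip·in.

M_n ≈ 6540 kip·in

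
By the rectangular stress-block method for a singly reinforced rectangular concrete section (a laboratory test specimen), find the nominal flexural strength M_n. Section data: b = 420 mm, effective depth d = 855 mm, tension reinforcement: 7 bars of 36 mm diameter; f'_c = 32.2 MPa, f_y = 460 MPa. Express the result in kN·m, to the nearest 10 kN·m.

A_s = 7 × 1018 = 7126 mm².
T = A_s f_y = 7126 × 460 = 3277960 N = 3277.96 kN.
From C = T: a = T/(0.85 f'_c b) = 3277960/(0.85 × 32.2 × 420) = 285.15 mm.
M_n = T(d − a/2) = 3277.96 kN × (855 − 142.575) mm = 2335.30 kN·m.

M_n ≈ 2340 kN·m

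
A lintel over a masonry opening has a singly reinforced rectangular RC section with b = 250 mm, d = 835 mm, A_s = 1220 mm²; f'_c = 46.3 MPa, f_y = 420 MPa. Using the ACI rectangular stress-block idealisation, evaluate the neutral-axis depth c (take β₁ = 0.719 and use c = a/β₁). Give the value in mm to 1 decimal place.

T = A_s f_y = 1220 × 420 = 512400 N = 512.4 kN.
Setting C = 0.85 f'_c a b equal to T: a = 512400/(0.85 × 46.3 × 250) = 52.080 mm.
With β₁ = 0.719, c = a/β₁ = 52.080/0.719 = 72.4 mm.

c ≈ 72.4 mm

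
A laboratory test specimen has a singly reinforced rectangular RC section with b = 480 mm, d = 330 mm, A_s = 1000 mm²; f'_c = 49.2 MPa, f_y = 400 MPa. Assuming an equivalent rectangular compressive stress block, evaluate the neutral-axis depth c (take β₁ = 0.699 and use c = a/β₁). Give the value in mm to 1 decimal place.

T = A_s f_y = 1000 × 400 = 400000 N = 400 kN.
Setting C = 0.85 f'_c a b equal to T: a = 400000/(0.85 × 49.2 × 480) = 19.927 mm.
With β₁ = 0.699, c = a/β₁ = 19.927/0.699 = 28.5 mm.

c ≈ 28.5 mm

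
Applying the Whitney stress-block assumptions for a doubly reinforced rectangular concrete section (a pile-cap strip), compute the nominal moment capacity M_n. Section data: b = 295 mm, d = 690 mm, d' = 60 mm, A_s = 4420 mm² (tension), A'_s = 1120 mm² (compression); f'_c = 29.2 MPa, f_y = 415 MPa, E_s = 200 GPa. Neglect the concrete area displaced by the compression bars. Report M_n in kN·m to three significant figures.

Assume both tension and compression steel yield.
Net tension couple steel: A_s − A'_s = 3300 mm².
a = (A_s − A'_s) f_y / (0.85 f'_c b) = 1369500/(0.85 × 29.2 × 295) = 187.04 mm.
c = a/β₁ = 187.04/0.841 = 222.40 mm; ε'_s = 0.003(c − d')/c = 0.0022 ≥ f_y/E_s = 0.0021, so compression steel does yield.
M_n = (A_s − A'_s) f_y (d − a/2) + A'_s f_y (d − d') = [1369500 × (690 − 93.52) + 464800 × (690 − 60)] × 10⁻⁶ = 816.88 + 292.82 = 1109.70 kN·m.

M_n ≈ 1110 kN·m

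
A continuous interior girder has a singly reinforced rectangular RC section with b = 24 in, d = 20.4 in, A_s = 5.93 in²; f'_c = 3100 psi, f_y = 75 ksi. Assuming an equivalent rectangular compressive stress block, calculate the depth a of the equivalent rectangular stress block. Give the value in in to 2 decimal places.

a ≈ 7.03 in

T = A_s f_y = 5.93 × 75 = 444.75 kips.
a = T/(0.85 f'_c b) = 444.75/(0.85 × 3.1 × 24) = 7.03 in.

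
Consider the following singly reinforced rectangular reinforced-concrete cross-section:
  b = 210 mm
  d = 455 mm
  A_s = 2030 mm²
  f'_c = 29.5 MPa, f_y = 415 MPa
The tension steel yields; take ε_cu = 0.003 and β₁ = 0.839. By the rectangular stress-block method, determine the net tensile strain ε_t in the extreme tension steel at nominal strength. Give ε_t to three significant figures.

ε_t ≈ 0.00416

a = A_s f_y/(0.85 f'_c b) = 159.99 mm.
β₁ = 0.839, so c = a/β₁ = 159.99/0.839 = 190.69 mm.
From the linear strain diagram with ε_cu = 0.003: ε_t = 0.003 (d − c)/c = 0.003 × (455 − 190.69)/190.69 = 0.00416.
ε_t is between 0.004 and 0.005 — transition zone.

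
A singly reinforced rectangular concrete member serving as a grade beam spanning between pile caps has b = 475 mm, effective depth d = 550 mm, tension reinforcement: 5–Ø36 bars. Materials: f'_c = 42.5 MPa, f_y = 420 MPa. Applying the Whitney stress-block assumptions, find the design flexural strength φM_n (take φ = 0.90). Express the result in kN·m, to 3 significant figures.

A_s = 5 × 1018 = 5090 mm².
T = A_s f_y = 5090 × 420 = 2137800 N = 2137.8 kN.
From C = T: a = T/(0.85 f'_c b) = 2137800/(0.85 × 42.5 × 475) = 124.58 mm.
M_n = T(d − a/2) = 2137.8 kN × (550 − 62.29) mm = 1042.63 kN·m.
φM_n = 0.90 × 1042.63 = 938.37 kN·m.

φM_n ≈ 938 kN·m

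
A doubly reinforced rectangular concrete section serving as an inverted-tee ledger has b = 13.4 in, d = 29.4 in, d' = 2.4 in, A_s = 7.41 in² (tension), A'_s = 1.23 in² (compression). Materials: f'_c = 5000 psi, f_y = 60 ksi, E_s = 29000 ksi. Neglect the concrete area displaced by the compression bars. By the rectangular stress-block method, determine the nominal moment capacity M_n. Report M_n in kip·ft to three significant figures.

Assume both steels yield.
a = (A_s − A'_s) f_y/(0.85 f'_c b) = (7.41 − 1.23) × 60/(0.85 × 5 × 13.4) = 6.511 in.
c = a/β₁ = 6.511/0.8 = 8.139 in; ε'_s = 0.003(c − d')/c = 0.0021 ≥ ε_y = 0.0021, so the compression steel yields.
M_n = (A_s − A'_s) f_y (d − a/2) + A'_s f_y (d − d') = 370.8 × (29.4 − 3.2555) + 73.8 × (29.4 − 2.4) = 9694.4 + 1992.6 = 11687.0 kip·in = 11687.0/12 = 973.92 kip·ft.

M_n ≈ 974 kip·ft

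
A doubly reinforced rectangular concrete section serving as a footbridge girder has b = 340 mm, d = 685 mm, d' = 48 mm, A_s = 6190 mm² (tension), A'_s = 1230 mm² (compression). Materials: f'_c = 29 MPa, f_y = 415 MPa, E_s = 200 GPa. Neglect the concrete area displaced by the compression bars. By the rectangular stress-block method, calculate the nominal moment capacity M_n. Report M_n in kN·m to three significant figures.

Assume both tension and compression steel yield.
Net tension couple steel: A_s − A'_s = 4960 mm².
a = (A_s − A'_s) f_y / (0.85 f'_c b) = 2058400/(0.85 × 29 × 340) = 245.60 mm.
c = a/β₁ = 245.60/0.843 = 291.34 mm; ε'_s = 0.003(c − d')/c = 0.0025 ≥ f_y/E_s = 0.0021, so compression steel does yield.
M_n = (A_s − A'_s) f_y (d − a/2) + A'_s f_y (d − d') = [2058400 × (685 − 122.8) + 510450 × (685 − 48)] × 10⁻⁶ = 1157.23 + 325.16 = 1482.39 kN·m.

M_n ≈ 1480 kN·m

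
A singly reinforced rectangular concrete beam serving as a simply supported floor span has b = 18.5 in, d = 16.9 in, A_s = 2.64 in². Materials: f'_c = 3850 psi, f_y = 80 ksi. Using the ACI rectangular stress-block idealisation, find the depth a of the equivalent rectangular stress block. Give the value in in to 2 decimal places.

a ≈ 3.49 in

T = A_s f_y = 2.64 × 80 = 211.2 kips.
a = T/(0.85 f'_c b) = 211.2/(0.85 × 3.85 × 18.5) = 3.49 in.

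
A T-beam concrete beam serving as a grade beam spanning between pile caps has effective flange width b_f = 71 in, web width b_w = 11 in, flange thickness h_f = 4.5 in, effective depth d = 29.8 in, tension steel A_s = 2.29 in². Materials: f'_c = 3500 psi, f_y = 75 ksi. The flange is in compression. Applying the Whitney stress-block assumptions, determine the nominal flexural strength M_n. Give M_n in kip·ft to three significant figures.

M_n ≈ 421 kip·ft

Tension: T = A_s f_y = 2.29 × 75 = 171.75 kips.
Try a within the flange: a = T/(0.85 f'_c b_f) = 171.75/(0.85 × 3.5 × 71) = 0.813 in.
Since a = 0.813 ≤ h_f = 4.5 in, the stress block lies entirely in the flange; analyse as a rectangular beam of width b_f.
M_n = T(d − a/2) = 171.75 × (29.8 − 0.4065) = 5048.3 kip·in.
M_n = 5048.3/12 = 420.69 kip·ft.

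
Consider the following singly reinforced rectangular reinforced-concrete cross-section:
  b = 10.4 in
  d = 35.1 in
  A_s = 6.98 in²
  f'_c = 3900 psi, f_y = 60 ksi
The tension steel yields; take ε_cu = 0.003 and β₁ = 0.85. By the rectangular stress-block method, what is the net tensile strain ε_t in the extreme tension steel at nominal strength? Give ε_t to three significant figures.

ε_t ≈ 0.00437

a = A_s f_y/(0.85 f'_c b) = 12.148 in.
β₁ = 0.85, so c = a/β₁ = 12.148/0.85 = 14.292 in.
From the linear strain diagram with ε_cu = 0.003: ε_t = 0.003 (d − c)/c = 0.003 × (35.1 − 14.292)/14.292 = 0.00437.
ε_t is between 0.004 and 0.005 — transition zone.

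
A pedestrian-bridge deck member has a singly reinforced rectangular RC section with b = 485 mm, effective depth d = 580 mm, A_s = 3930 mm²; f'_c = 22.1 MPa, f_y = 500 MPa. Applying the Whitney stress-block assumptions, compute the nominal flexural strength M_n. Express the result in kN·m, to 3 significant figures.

T = A_s f_y = 3930 × 500 = 1965000 N = 1965 kN.
From C = T: a = T/(0.85 f'_c b) = 1965000/(0.85 × 22.1 × 485) = 215.68 mm.
M_n = T(d − a/2) = 1965 kN × (580 − 107.84) mm = 927.79 kN·m.

M_n ≈ 928 kN·m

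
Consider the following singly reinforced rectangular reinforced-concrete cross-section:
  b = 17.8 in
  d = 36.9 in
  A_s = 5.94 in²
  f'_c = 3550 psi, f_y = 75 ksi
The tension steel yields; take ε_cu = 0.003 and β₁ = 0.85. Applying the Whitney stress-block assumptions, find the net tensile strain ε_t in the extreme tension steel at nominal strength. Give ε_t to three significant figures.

ε_t ≈ 0.00834

a = A_s f_y/(0.85 f'_c b) = 8.294 in.
β₁ = 0.85, so c = a/β₁ = 8.294/0.85 = 9.758 in.
From the linear strain diagram with ε_cu = 0.003: ε_t = 0.003 (d − c)/c = 0.003 × (36.9 − 9.758)/9.758 = 0.00834.
Since ε_t ≥ 0.005, the section is tension-controlled.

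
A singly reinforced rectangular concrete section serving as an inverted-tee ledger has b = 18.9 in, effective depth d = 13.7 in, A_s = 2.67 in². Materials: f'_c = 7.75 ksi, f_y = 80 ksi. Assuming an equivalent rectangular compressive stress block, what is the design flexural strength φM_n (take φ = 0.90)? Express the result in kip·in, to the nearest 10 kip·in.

T = A_s f_y = 2.67 × 80 = 213.6 kips.
a = T/(0.85 f'_c b) = 213.6/(0.85 × 7.75 × 18.9) = 1.716 in.
M_n = T(d − a/2) = 213.6 × (13.7 − 0.858) = 2743.1 kip·in.
φM_n = 0.90 × 2743.1 = 2468.8 kip·in.

φM_n ≈ 2470 kip·in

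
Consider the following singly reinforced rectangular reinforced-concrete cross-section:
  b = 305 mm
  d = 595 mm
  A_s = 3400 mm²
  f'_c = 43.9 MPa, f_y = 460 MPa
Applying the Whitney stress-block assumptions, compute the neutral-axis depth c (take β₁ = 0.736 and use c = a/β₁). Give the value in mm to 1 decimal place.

c ≈ 186.7 mm

T = A_s f_y = 3400 × 460 = 1564000 N = 1564 kN.
Setting C = 0.85 f'_c a b equal to T: a = 1564000/(0.85 × 43.9 × 305) = 137.421 mm.
With β₁ = 0.736, c = a/β₁ = 137.421/0.736 = 186.7 mm.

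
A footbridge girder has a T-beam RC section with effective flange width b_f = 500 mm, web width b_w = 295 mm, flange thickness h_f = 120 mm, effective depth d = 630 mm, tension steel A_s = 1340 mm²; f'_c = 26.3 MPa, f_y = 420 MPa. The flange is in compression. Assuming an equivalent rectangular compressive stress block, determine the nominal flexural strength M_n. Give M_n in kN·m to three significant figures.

Tension: T = A_s f_y = 1340 × 420 = 562800 N.
Try a within the flange: a = T/(0.85 f'_c b_f) = 562800/(0.85 × 26.3 × 500) = 50.35 mm.
Since a = 50.35 ≤ h_f = 120 mm, the stress block lies entirely in the flange; analyse as a rectangular beam of width b_f.
M_n = T(d − a/2) = 562800 × (630 − 25.175) = 340.40 × 10⁶ N·mm.
M_n = 340.40 kN·m.

M_n ≈ 340 kN·m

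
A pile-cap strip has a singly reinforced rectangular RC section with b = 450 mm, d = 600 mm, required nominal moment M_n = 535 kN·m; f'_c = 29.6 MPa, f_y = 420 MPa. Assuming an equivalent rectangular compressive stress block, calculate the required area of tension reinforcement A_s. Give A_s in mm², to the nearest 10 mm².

A_s ≈ 2280 mm²

With M_n = 0.85 f'_c a b (d − a/2), solve the quadratic for a:
a = d − √(d² − 2M_n/(0.85 f'_c b)) = 600 − √(600² − 2 × 535×10⁶/(0.85 × 29.6 × 450)) = 84.74 mm.
A_s = 0.85 f'_c a b / f_y = 0.85 × 29.6 × 84.74 × 450 / 420 = 2284.3 mm².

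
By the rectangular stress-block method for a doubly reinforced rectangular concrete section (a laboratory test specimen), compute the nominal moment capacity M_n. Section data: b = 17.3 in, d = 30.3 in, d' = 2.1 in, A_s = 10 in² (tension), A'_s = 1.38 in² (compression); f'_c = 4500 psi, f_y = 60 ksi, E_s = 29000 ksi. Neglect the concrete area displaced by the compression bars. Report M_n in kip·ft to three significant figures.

Assume both steels yield.
a = (A_s − A'_s) f_y/(0.85 f'_c b) = (10 − 1.38) × 60/(0.85 × 4.5 × 17.3) = 7.816 in.
c = a/β₁ = 7.816/0.825 = 9.474 in; ε'_s = 0.003(c − d')/c = 0.0023 ≥ ε_y = 0.0021, so the compression steel yields.
M_n = (A_s − A'_s) f_y (d − a/2) + A'_s f_y (d − d') = 517.2 × (30.3 − 3.908) + 82.8 × (30.3 − 2.1) = 13649.9 + 2335.0 = 15984.9 kip·in = 15984.9/12 = 1332.08 kip·ft.

M_n ≈ 1330 kip·ft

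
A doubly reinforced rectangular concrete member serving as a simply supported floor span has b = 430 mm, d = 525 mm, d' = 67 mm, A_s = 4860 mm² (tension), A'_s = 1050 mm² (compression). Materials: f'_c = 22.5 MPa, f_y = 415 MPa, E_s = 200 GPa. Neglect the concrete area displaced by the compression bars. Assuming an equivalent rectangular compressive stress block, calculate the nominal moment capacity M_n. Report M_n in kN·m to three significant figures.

Assume both tension and compression steel yield.
Net tension couple steel: A_s − A'_s = 3810 mm².
a = (A_s − A'_s) f_y / (0.85 f'_c b) = 1581150/(0.85 × 22.5 × 430) = 192.27 mm.
c = a/β₁ = 192.27/0.85 = 226.20 mm; ε'_s = 0.003(c − d')/c = 0.0021 ≥ f_y/E_s = 0.0021, so compression steel does yield.
M_n = (A_s − A'_s) f_y (d − a/2) + A'_s f_y (d − d') = [1581150 × (525 − 96.135) + 435750 × (525 − 67)] × 10⁻⁶ = 678.10 + 199.57 = 877.67 kN·m.

M_n ≈ 878 kN·m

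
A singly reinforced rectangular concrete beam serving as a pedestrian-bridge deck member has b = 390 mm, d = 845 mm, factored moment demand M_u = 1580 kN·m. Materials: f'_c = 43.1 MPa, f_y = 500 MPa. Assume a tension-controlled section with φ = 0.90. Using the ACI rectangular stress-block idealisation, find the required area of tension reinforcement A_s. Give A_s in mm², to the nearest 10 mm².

A_s ≈ 4590 mm²

M_n = M_u/φ = 1580/0.90 = 1755.56 kN·m.
With M_n = 0.85 f'_c a b (d − a/2), solve the quadratic for a:
a = d − √(d² − 2M_n/(0.85 f'_c b)) = 845 − √(845² − 2 × 1755.56×10⁶/(0.85 × 43.1 × 390)) = 160.69 mm.
A_s = 0.85 f'_c a b / f_y = 0.85 × 43.1 × 160.69 × 390 / 500 = 4591.8 mm².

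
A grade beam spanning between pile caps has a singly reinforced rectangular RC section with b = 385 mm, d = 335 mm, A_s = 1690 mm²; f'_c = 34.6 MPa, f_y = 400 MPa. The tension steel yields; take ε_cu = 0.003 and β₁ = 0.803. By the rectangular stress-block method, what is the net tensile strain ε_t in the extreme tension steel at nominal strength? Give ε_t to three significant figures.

ε_t ≈ 0.0105

a = A_s f_y/(0.85 f'_c b) = 59.70 mm.
β₁ = 0.803, so c = a/β₁ = 59.70/0.803 = 74.35 mm.
From the linear strain diagram with ε_cu = 0.003: ε_t = 0.003 (d − c)/c = 0.003 × (335 − 74.35)/74.35 = 0.0105.
Since ε_t ≥ 0.005, the section is tension-controlled.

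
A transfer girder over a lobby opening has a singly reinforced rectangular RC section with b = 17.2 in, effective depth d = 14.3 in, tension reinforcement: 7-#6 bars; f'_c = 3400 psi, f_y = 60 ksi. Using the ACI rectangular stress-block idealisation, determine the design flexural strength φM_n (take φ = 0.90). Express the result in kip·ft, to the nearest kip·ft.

φM_n ≈ 172 kip·ft

A_s = 7 × 0.44 = 3.08 in².
T = A_s f_y = 3.08 × 60 = 184.8 kips.
a = T/(0.85 f'_c b) = 184.8/(0.85 × 3.4 × 17.2) = 3.718 in.
M_n = T(d − a/2) = 184.8 × (14.3 − 1.859) = 2299.1 kip·in = 2299.1/12 = 191.59 kip·ft.
φM_n = 0.90 × 191.59 = 172.43 kip·ft.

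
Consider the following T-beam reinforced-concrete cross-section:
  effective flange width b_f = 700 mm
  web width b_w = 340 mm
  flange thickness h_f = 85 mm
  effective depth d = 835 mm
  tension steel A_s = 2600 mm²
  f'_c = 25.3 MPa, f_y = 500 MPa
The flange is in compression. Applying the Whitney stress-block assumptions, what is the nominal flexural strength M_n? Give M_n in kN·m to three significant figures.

M_n ≈ 1030 kN·m

Tension: T = A_s f_y = 2600 × 500 = 1300000 N.
Try a within the flange: a = T/(0.85 f'_c b_f) = 1300000/(0.85 × 25.3 × 700) = 86.36 mm.
a = 86.36 > h_f = 85 mm: the block extends into the web. Split into flange-overhang and web parts.
C_f = 0.85 f'_c (b_f − b_w) h_f = 0.85 × 25.3 × (700 − 340) × 85 = 658053 N.
Remaining web compression depth: a_w = (T − C_f)/(0.85 f'_c b_w) = (1300000 − 658053)/(0.85 × 25.3 × 340) = 87.80 mm.
M_n = C_f(d − h_f/2) + (T − C_f)(d − a_w/2) = 658053 × (835 − 42.5) + 641947 × (835 − 43.9) = 521.51 + 507.84 = 1029.35 × 10⁶ N·mm.
M_n = 1029.35 kN·m.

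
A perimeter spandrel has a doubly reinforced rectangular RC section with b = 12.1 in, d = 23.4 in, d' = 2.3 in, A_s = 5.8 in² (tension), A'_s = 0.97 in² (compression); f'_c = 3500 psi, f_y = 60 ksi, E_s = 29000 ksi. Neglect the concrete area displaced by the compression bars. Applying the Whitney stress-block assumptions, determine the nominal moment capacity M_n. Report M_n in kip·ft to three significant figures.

Assume both steels yield.
a = (A_s − A'_s) f_y/(0.85 f'_c b) = (5.8 − 0.97) × 60/(0.85 × 3.5 × 12.1) = 8.051 in.
c = a/β₁ = 8.051/0.85 = 9.472 in; ε'_s = 0.003(c − d')/c = 0.0023 ≥ ε_y = 0.0021, so the compression steel yields.
M_n = (A_s − A'_s) f_y (d − a/2) + A'_s f_y (d − d') = 289.8 × (23.4 − 4.0255) + 58.2 × (23.4 − 2.3) = 5614.7 + 1228.0 = 6842.7 kip·in = 6842.7/12 = 570.23 kip·ft.

M_n ≈ 570 kip·ft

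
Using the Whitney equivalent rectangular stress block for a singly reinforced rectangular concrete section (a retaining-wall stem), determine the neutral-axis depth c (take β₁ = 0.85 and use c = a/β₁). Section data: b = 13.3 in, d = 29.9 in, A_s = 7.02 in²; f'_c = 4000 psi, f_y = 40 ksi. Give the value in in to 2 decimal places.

c ≈ 7.31 in

T = A_s f_y = 7.02 × 40 = 280.8 kips.
a = T/(0.85 f'_c b) = 280.8/(0.85 × 4 × 13.3) = 6.2096 in.
With β₁ = 0.85, c = a/β₁ = 6.2096/0.85 = 7.31 in.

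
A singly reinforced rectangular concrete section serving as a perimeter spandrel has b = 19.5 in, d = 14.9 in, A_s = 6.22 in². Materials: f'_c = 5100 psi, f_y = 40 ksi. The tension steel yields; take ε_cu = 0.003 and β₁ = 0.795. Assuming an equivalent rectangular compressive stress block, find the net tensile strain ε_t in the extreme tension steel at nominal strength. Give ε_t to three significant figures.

ε_t ≈ 0.00907

a = A_s f_y/(0.85 f'_c b) = 2.943 in.
β₁ = 0.795, so c = a/β₁ = 2.943/0.795 = 3.702 in.
From the linear strain diagram with ε_cu = 0.003: ε_t = 0.003 (d − c)/c = 0.003 × (14.9 − 3.702)/3.702 = 0.00907.
Since ε_t ≥ 0.005, the section is tension-controlled.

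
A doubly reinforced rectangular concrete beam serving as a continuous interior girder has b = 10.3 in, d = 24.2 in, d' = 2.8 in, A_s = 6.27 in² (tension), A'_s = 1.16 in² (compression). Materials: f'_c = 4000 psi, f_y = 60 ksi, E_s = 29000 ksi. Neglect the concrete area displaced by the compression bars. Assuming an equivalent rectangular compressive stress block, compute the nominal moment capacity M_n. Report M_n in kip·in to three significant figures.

Assume both steels yield.
a = (A_s − A'_s) f_y/(0.85 f'_c b) = (6.27 − 1.16) × 60/(0.85 × 4 × 10.3) = 8.755 in.
c = a/β₁ = 8.755/0.85 = 10.300 in; ε'_s = 0.003(c − d')/c = 0.0022 ≥ ε_y = 0.0021, so the compression steel yields.
M_n = (A_s − A'_s) f_y (d − a/2) + A'_s f_y (d − d') = 306.6 × (24.2 − 4.3775) + 69.6 × (24.2 − 2.8) = 6077.6 + 1489.4 = 7567.0 kip·in.

M_n ≈ 7570 kip·in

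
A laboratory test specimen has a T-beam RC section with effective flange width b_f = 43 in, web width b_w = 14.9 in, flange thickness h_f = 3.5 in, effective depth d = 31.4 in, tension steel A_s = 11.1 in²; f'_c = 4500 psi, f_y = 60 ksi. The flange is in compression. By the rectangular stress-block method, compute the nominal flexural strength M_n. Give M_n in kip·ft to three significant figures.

M_n ≈ 1630 kip·ft

Tension: T = A_s f_y = 11.1 × 60 = 666 kips.
Try a within the flange: a = T/(0.85 f'_c b_f) = 666/(0.85 × 4.5 × 43) = 4.049 in.
a = 4.049 > h_f = 3.5 in: the block extends into the web. Split into flange-overhang and web parts.
C_f = 0.85 f'_c (b_f − b_w) h_f = 0.85 × 4.5 × (43 − 14.9) × 3.5 = 376.2 kips.
Remaining web compression depth: a_w = (T − C_f)/(0.85 f'_c b_w) = (666 − 376.2)/(0.85 × 4.5 × 14.9) = 5.085 in.
M_n = C_f(d − h_f/2) + (T − C_f)(d − a_w/2) = 376.2 × (31.4 − 1.75) + 289.8 × (31.4 − 2.5425) = 11154.3 + 8362.9 = 19517.2 kip·in.
M_n = 19517.2/12 = 1626.43 kip·ft.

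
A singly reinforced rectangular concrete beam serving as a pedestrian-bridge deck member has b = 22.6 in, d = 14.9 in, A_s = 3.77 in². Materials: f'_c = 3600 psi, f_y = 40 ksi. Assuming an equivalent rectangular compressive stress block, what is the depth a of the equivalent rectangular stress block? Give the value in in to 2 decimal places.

T = A_s f_y = 3.77 × 40 = 150.8 kips.
a = T/(0.85 f'_c b) = 150.8/(0.85 × 3.6 × 22.6) = 2.18 in.

a ≈ 2.18 in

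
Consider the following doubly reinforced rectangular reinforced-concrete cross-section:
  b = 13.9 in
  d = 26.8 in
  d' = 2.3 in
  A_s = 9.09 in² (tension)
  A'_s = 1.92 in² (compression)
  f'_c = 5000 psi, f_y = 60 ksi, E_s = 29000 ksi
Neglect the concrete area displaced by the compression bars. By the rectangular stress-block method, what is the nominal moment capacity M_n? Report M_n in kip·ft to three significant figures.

M_n ≈ 1070 kip·ft

Assume both steels yield.
a = (A_s − A'_s) f_y/(0.85 f'_c b) = (9.09 − 1.92) × 60/(0.85 × 5 × 13.9) = 7.282 in.
c = a/β₁ = 7.282/0.8 = 9.103 in; ε'_s = 0.003(c − d')/c = 0.0022 ≥ ε_y = 0.0021, so the compression steel yields.
M_n = (A_s − A'_s) f_y (d − a/2) + A'_s f_y (d − d') = 430.2 × (26.8 − 3.641) + 115.2 × (26.8 − 2.3) = 9963.0 + 2822.4 = 12785.4 kip·in = 12785.4/12 = 1065.45 kip·ft.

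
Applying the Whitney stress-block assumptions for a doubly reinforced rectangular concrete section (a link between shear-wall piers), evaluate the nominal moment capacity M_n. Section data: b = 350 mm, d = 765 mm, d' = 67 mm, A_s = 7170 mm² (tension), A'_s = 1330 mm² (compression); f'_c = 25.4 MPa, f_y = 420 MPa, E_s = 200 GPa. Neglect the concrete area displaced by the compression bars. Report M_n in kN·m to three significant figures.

M_n ≈ 1870 kN·m

Assume both tension and compression steel yield.
Net tension couple steel: A_s − A'_s = 5840 mm².
a = (A_s − A'_s) f_y / (0.85 f'_c b) = 2452800/(0.85 × 25.4 × 350) = 324.59 mm.
c = a/β₁ = 324.59/0.85 = 381.87 mm; ε'_s = 0.003(c − d')/c = 0.0025 ≥ f_y/E_s = 0.0021, so compression steel does yield.
M_n = (A_s − A'_s) f_y (d − a/2) + A'_s f_y (d − d') = [2452800 × (765 − 162.295) + 558600 × (765 − 67)] × 10⁻⁶ = 1478.31 + 389.90 = 1868.21 kN·m.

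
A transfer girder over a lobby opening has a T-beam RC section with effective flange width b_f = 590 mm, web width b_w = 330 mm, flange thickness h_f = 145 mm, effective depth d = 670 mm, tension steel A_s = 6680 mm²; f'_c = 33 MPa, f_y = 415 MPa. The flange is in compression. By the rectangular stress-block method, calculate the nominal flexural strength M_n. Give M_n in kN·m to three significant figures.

Tension: T = A_s f_y = 6680 × 415 = 2772200 N.
Try a within the flange: a = T/(0.85 f'_c b_f) = 2772200/(0.85 × 33 × 590) = 167.51 mm.
a = 167.51 > h_f = 145 mm: the block extends into the web. Split into flange-overhang and web parts.
C_f = 0.85 f'_c (b_f − b_w) h_f = 0.85 × 33 × (590 − 330) × 145 = 1057485 N.
Remaining web compression depth: a_w = (T − C_f)/(0.85 f'_c b_w) = (2772200 − 1057485)/(0.85 × 33 × 330) = 185.24 mm.
M_n = C_f(d − h_f/2) + (T − C_f)(d − a_w/2) = 1057485 × (670 − 72.5) + 1714715 × (670 − 92.62) = 631.85 + 990.04 = 1621.89 × 10⁶ N·mm.
M_n = 1621.89 kN·m.

M_n ≈ 1620 kN·m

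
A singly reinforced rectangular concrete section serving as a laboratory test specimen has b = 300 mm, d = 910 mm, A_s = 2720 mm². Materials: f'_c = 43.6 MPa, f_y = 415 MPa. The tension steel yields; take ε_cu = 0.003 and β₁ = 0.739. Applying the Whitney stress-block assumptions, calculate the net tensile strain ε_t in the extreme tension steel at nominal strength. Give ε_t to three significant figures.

a = A_s f_y/(0.85 f'_c b) = 101.53 mm.
β₁ = 0.739, so c = a/β₁ = 101.53/0.739 = 137.39 mm.
From the linear strain diagram with ε_cu = 0.003: ε_t = 0.003 (d − c)/c = 0.003 × (910 − 137.39)/137.39 = 0.0169.
Since ε_t ≥ 0.005, the section is tension-controlled.

ε_t ≈ 0.0169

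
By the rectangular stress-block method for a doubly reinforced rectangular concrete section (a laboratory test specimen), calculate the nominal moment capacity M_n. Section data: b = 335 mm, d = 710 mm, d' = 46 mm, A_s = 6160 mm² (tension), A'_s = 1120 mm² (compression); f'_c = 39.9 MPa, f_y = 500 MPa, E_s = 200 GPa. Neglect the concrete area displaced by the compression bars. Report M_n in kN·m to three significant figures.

Assume both tension and compression steel yield.
Net tension couple steel: A_s − A'_s = 5040 mm².
a = (A_s − A'_s) f_y / (0.85 f'_c b) = 2520000/(0.85 × 39.9 × 335) = 221.80 mm.
c = a/β₁ = 221.80/0.765 = 289.93 mm; ε'_s = 0.003(c − d')/c = 0.0025 ≥ f_y/E_s = 0.0025, so compression steel does yield.
M_n = (A_s − A'_s) f_y (d − a/2) + A'_s f_y (d − d') = [2520000 × (710 − 110.9) + 560000 × (710 − 46)] × 10⁻⁶ = 1509.73 + 371.84 = 1881.57 kN·m.

M_n ≈ 1880 kN·m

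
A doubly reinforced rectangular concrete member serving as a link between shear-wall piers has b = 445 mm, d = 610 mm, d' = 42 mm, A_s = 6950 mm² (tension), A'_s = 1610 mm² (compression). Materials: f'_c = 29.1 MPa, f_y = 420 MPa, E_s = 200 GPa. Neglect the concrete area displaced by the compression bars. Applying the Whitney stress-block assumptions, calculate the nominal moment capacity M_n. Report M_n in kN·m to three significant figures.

Assume both tension and compression steel yield.
Net tension couple steel: A_s − A'_s = 5340 mm².
a = (A_s − A'_s) f_y / (0.85 f'_c b) = 2242800/(0.85 × 29.1 × 445) = 203.76 mm.
c = a/β₁ = 203.76/0.842 = 242.00 mm; ε'_s = 0.003(c − d')/c = 0.0025 ≥ f_y/E_s = 0.0021, so compression steel does yield.
M_n = (A_s − A'_s) f_y (d − a/2) + A'_s f_y (d − d') = [2242800 × (610 − 101.88) + 676200 × (610 − 42)] × 10⁻⁶ = 1139.61 + 384.08 = 1523.69 kN·m.

M_n ≈ 1520 kN·m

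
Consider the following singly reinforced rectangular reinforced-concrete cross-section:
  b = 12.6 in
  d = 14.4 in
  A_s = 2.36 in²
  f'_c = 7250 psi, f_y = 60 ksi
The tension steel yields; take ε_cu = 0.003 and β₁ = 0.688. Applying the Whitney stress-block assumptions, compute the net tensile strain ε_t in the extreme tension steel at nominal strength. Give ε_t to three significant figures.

ε_t ≈ 0.0133

a = A_s f_y/(0.85 f'_c b) = 1.824 in.
β₁ = 0.688, so c = a/β₁ = 1.824/0.688 = 2.651 in.
From the linear strain diagram with ε_cu = 0.003: ε_t = 0.003 (d − c)/c = 0.003 × (14.4 − 2.651)/2.651 = 0.0133.
Since ε_t ≥ 0.005, the section is tension-controlled.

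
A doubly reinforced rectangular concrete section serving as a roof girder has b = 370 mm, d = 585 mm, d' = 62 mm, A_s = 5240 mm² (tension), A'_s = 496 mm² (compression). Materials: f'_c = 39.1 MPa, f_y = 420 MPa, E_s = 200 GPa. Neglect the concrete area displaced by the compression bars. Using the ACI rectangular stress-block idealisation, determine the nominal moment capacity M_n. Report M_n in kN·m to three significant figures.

Assume both tension and compression steel yield.
Net tension couple steel: A_s − A'_s = 4744 mm².
a = (A_s − A'_s) f_y / (0.85 f'_c b) = 1992480/(0.85 × 39.1 × 370) = 162.03 mm.
c = a/β₁ = 162.03/0.771 = 210.16 mm; ε'_s = 0.003(c − d')/c = 0.0021 ≥ f_y/E_s = 0.0021, so compression steel does yield.
M_n = (A_s − A'_s) f_y (d − a/2) + A'_s f_y (d − d') = [1992480 × (585 − 81.015) + 208320 × (585 − 62)] × 10⁻⁶ = 1004.18 + 108.95 = 1113.13 kN·m.

M_n ≈ 1110 kN·m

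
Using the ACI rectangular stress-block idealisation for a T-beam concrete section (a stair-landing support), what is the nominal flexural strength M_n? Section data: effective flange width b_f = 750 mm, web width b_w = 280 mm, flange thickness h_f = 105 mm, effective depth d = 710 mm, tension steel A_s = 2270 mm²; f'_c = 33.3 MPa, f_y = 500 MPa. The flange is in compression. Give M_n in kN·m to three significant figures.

M_n ≈ 776 kN·m

Tension: T = A_s f_y = 2270 × 500 = 1135000 N.
Try a within the flange: a = T/(0.85 f'_c b_f) = 1135000/(0.85 × 33.3 × 750) = 53.47 mm.
Since a = 53.47 ≤ h_f = 105 mm, the stress block lies entirely in the flange; analyse as a rectangular beam of width b_f.
M_n = T(d − a/2) = 1135000 × (710 − 26.735) = 775.51 × 10⁶ N·mm.
M_n = 775.51 kN·m.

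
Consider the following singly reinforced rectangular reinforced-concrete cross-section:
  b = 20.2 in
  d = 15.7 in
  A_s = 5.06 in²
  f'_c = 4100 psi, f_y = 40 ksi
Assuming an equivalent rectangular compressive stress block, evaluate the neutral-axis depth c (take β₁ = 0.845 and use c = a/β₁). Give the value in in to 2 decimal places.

c ≈ 3.40 in

T = A_s f_y = 5.06 × 40 = 202.4 kips.
a = T/(0.85 f'_c b) = 202.4/(0.85 × 4.1 × 20.2) = 2.8751 in.
With β₁ = 0.845, c = a/β₁ = 2.8751/0.845 = 3.40 in.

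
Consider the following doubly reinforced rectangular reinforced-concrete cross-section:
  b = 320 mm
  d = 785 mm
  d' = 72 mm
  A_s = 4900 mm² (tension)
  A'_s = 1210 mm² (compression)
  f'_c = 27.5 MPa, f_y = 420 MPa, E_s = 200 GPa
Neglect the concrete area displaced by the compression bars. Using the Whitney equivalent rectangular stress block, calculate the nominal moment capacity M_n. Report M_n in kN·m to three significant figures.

Assume both tension and compression steel yield.
Net tension couple steel: A_s − A'_s = 3690 mm².
a = (A_s − A'_s) f_y / (0.85 f'_c b) = 1549800/(0.85 × 27.5 × 320) = 207.19 mm.
c = a/β₁ = 207.19/0.85 = 243.75 mm; ε'_s = 0.003(c − d')/c = 0.0021 ≥ f_y/E_s = 0.0021, so compression steel does yield.
M_n = (A_s − A'_s) f_y (d − a/2) + A'_s f_y (d − d') = [1549800 × (785 − 103.595) + 508200 × (785 − 72)] × 10⁻⁶ = 1056.04 + 362.35 = 1418.39 kN·m.

M_n ≈ 1420 kN·m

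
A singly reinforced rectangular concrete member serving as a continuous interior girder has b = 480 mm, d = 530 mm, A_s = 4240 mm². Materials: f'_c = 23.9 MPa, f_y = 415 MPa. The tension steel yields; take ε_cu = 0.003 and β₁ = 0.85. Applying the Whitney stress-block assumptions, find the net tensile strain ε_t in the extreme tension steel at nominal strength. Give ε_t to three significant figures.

ε_t ≈ 0.00449

a = A_s f_y/(0.85 f'_c b) = 180.45 mm.
β₁ = 0.85, so c = a/β₁ = 180.45/0.85 = 212.29 mm.
From the linear strain diagram with ε_cu = 0.003: ε_t = 0.003 (d − c)/c = 0.003 × (530 − 212.29)/212.29 = 0.00449.
ε_t is between 0.004 and 0.005 — transition zone.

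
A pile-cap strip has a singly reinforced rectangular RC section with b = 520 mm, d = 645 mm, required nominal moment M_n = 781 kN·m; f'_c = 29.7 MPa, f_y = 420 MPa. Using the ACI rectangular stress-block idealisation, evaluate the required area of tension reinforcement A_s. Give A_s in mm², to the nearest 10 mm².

With M_n = 0.85 f'_c a b (d − a/2), solve the quadratic for a:
a = d − √(d² − 2M_n/(0.85 f'_c b)) = 645 − √(645² − 2 × 781×10⁶/(0.85 × 29.7 × 520)) = 99.99 mm.
A_s = 0.85 f'_c a b / f_y = 0.85 × 29.7 × 99.99 × 520 / 420 = 3125.3 mm².

A_s ≈ 3130 mm²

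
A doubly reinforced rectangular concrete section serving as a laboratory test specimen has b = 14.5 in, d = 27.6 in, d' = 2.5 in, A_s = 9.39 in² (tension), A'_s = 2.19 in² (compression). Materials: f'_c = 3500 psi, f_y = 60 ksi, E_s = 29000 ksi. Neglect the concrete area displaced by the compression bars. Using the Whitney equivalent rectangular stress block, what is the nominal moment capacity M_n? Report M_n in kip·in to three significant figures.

Assume both steels yield.
a = (A_s − A'_s) f_y/(0.85 f'_c b) = (9.39 − 2.19) × 60/(0.85 × 3.5 × 14.5) = 10.014 in.
c = a/β₁ = 10.014/0.85 = 11.781 in; ε'_s = 0.003(c − d')/c = 0.0024 ≥ ε_y = 0.0021, so the compression steel yields.
M_n = (A_s − A'_s) f_y (d − a/2) + A'_s f_y (d − d') = 432 × (27.6 − 5.007) + 131.4 × (27.6 − 2.5) = 9760.2 + 3298.1 = 13058.3 kip·in.

M_n ≈ 13100 kip·in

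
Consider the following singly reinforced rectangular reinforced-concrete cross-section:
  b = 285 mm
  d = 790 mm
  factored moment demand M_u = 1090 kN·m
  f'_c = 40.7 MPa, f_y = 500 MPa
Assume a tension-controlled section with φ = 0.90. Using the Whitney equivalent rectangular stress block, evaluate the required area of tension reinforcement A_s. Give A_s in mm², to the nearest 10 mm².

A_s ≈ 3450 mm²

M_n = M_u/φ = 1090/0.90 = 1211.11 kN·m.
With M_n = 0.85 f'_c a b (d − a/2), solve the quadratic for a:
a = d − √(d² − 2M_n/(0.85 f'_c b)) = 790 − √(790² − 2 × 1211.11×10⁶/(0.85 × 40.7 × 285)) = 174.83 mm.
A_s = 0.85 f'_c a b / f_y = 0.85 × 40.7 × 174.83 × 285 / 500 = 3447.5 mm².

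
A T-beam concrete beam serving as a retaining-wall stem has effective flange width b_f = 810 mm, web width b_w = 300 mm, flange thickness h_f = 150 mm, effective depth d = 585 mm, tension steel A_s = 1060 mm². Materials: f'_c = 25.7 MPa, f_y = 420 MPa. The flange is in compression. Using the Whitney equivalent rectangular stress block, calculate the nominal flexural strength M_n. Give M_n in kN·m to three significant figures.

M_n ≈ 255 kN·m

Tension: T = A_s f_y = 1060 × 420 = 445200 N.
Try a within the flange: a = T/(0.85 f'_c b_f) = 445200/(0.85 × 25.7 × 810) = 25.16 mm.
Since a = 25.16 ≤ h_f = 150 mm, the stress block lies entirely in the flange; analyse as a rectangular beam of width b_f.
M_n = T(d − a/2) = 445200 × (585 − 12.58) = 254.84 × 10⁶ N·mm.
M_n = 254.84 kN·m.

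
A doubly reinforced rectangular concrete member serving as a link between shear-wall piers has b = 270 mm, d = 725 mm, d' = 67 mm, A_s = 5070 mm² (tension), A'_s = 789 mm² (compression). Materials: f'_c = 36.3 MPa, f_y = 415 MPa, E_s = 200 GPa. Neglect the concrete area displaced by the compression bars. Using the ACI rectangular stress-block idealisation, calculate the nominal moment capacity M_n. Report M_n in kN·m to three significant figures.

Assume both tension and compression steel yield.
Net tension couple steel: A_s − A'_s = 4281 mm².
a = (A_s − A'_s) f_y / (0.85 f'_c b) = 1776615/(0.85 × 36.3 × 270) = 213.26 mm.
c = a/β₁ = 213.26/0.791 = 269.61 mm; ε'_s = 0.003(c − d')/c = 0.0023 ≥ f_y/E_s = 0.0021, so compression steel does yield.
M_n = (A_s − A'_s) f_y (d − a/2) + A'_s f_y (d − d') = [1776615 × (725 − 106.63) + 327435 × (725 − 67)] × 10⁻⁶ = 1098.61 + 215.45 = 1314.06 kN·m.

M_n ≈ 1310 kN·m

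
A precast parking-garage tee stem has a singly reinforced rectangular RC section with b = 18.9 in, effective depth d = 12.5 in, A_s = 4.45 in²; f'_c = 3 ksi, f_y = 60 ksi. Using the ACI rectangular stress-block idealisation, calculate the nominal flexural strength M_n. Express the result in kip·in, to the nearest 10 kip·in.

T = A_s f_y = 4.45 × 60 = 267 kips.
a = T/(0.85 f'_c b) = 267/(0.85 × 3 × 18.9) = 5.540 in.
M_n = T(d − a/2) = 267 × (12.5 − 2.77) = 2597.9 kip·in.

M_n ≈ 2600 kip·in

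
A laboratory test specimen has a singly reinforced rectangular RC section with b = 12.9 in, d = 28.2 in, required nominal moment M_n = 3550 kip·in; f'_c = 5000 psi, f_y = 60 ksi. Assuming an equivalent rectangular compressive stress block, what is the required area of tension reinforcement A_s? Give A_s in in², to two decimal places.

From M_n = 0.85 f'_c a b (d − a/2):
a = d − √(d² − 2M_n/(0.85 f'_c b)) = 28.2 − √(28.2² − 2 × 3550/(0.85 × 5 × 12.9)) = 2.398 in.
A_s = 0.85 f'_c a b / f_y = 0.85 × 5 × 2.398 × 12.9 / 60 = 2.191 in².

A_s ≈ 2.19 in²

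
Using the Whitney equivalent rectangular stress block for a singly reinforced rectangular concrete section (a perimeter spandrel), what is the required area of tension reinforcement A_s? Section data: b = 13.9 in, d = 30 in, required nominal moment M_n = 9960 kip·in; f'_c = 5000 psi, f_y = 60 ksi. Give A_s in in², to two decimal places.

From M_n = 0.85 f'_c a b (d − a/2):
a = d − √(d² − 2M_n/(0.85 f'_c b)) = 30 − √(30² − 2 × 9960/(0.85 × 5 × 13.9)) = 6.277 in.
A_s = 0.85 f'_c a b / f_y = 0.85 × 5 × 6.277 × 13.9 / 60 = 6.180 in².

A_s ≈ 6.18 in²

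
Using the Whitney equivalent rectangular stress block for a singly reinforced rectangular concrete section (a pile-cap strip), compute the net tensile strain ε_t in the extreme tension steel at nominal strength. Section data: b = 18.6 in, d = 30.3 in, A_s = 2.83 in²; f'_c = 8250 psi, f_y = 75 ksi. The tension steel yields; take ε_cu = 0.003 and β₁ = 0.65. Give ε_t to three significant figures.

a = A_s f_y/(0.85 f'_c b) = 1.627 in.
β₁ = 0.65, so c = a/β₁ = 1.627/0.65 = 2.503 in.
From the linear strain diagram with ε_cu = 0.003: ε_t = 0.003 (d − c)/c = 0.003 × (30.3 − 2.503)/2.503 = 0.0333.
Since ε_t ≥ 0.005, the section is tension-controlled.

ε_t ≈ 0.0333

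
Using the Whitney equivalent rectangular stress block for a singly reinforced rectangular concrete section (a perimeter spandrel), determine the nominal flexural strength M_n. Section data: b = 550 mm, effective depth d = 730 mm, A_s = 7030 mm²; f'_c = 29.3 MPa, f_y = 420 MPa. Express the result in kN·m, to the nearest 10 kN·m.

T = A_s f_y = 7030 × 420 = 2952600 N = 2952.6 kN.
From C = T: a = T/(0.85 f'_c b) = 2952600/(0.85 × 29.3 × 550) = 215.55 mm.
M_n = T(d − a/2) = 2952.6 kN × (730 − 107.775) mm = 1837.18 kN·m.

M_n ≈ 1840 kN·m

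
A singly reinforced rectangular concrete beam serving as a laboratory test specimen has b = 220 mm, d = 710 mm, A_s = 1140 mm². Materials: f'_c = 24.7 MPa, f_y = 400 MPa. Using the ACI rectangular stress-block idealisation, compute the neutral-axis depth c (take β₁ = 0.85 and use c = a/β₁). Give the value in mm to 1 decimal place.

c ≈ 116.1 mm

T = A_s f_y = 1140 × 400 = 456000 N = 456 kN.
Setting C = 0.85 f'_c a b equal to T: a = 456000/(0.85 × 24.7 × 220) = 98.725 mm.
With β₁ = 0.85, c = a/β₁ = 98.725/0.85 = 116.1 mm.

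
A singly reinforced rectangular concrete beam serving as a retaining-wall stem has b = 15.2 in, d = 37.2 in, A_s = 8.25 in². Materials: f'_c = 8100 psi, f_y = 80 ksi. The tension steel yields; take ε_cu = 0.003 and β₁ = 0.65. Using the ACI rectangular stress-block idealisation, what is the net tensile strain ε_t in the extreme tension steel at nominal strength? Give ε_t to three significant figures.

a = A_s f_y/(0.85 f'_c b) = 6.307 in.
β₁ = 0.65, so c = a/β₁ = 6.307/0.65 = 9.703 in.
From the linear strain diagram with ε_cu = 0.003: ε_t = 0.003 (d − c)/c = 0.003 × (37.2 − 9.703)/9.703 = 0.00850.
Since ε_t ≥ 0.005, the section is tension-controlled.

ε_t ≈ 0.00850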